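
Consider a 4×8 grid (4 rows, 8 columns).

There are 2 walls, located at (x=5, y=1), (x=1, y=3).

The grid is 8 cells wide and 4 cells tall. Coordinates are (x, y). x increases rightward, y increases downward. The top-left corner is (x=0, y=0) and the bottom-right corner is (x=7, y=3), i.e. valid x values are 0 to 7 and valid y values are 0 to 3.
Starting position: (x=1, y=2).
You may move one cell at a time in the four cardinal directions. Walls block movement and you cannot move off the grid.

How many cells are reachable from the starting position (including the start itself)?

BFS flood-fill from (x=1, y=2):
  Distance 0: (x=1, y=2)
  Distance 1: (x=1, y=1), (x=0, y=2), (x=2, y=2)
  Distance 2: (x=1, y=0), (x=0, y=1), (x=2, y=1), (x=3, y=2), (x=0, y=3), (x=2, y=3)
  Distance 3: (x=0, y=0), (x=2, y=0), (x=3, y=1), (x=4, y=2), (x=3, y=3)
  Distance 4: (x=3, y=0), (x=4, y=1), (x=5, y=2), (x=4, y=3)
  Distance 5: (x=4, y=0), (x=6, y=2), (x=5, y=3)
  Distance 6: (x=5, y=0), (x=6, y=1), (x=7, y=2), (x=6, y=3)
  Distance 7: (x=6, y=0), (x=7, y=1), (x=7, y=3)
  Distance 8: (x=7, y=0)
Total reachable: 30 (grid has 30 open cells total)

Answer: Reachable cells: 30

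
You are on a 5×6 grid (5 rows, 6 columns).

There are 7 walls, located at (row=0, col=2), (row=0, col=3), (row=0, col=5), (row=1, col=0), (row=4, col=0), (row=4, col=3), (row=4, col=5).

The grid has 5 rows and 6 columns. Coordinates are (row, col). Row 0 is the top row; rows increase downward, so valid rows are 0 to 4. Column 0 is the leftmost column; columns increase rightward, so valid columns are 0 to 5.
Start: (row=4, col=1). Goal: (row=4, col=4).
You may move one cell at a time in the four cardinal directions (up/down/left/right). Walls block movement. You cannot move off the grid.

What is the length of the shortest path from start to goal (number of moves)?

Answer: Shortest path length: 5

Derivation:
BFS from (row=4, col=1) until reaching (row=4, col=4):
  Distance 0: (row=4, col=1)
  Distance 1: (row=3, col=1), (row=4, col=2)
  Distance 2: (row=2, col=1), (row=3, col=0), (row=3, col=2)
  Distance 3: (row=1, col=1), (row=2, col=0), (row=2, col=2), (row=3, col=3)
  Distance 4: (row=0, col=1), (row=1, col=2), (row=2, col=3), (row=3, col=4)
  Distance 5: (row=0, col=0), (row=1, col=3), (row=2, col=4), (row=3, col=5), (row=4, col=4)  <- goal reached here
One shortest path (5 moves): (row=4, col=1) -> (row=4, col=2) -> (row=3, col=2) -> (row=3, col=3) -> (row=3, col=4) -> (row=4, col=4)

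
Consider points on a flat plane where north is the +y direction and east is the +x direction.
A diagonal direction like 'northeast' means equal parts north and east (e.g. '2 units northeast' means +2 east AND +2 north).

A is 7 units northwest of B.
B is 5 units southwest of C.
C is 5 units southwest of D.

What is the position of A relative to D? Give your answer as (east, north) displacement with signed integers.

Place D at the origin (east=0, north=0).
  C is 5 units southwest of D: delta (east=-5, north=-5); C at (east=-5, north=-5).
  B is 5 units southwest of C: delta (east=-5, north=-5); B at (east=-10, north=-10).
  A is 7 units northwest of B: delta (east=-7, north=+7); A at (east=-17, north=-3).
Therefore A relative to D: (east=-17, north=-3).

Answer: A is at (east=-17, north=-3) relative to D.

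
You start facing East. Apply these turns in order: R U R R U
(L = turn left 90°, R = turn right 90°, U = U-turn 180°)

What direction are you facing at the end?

Start: East
  R (right (90° clockwise)) -> South
  U (U-turn (180°)) -> North
  R (right (90° clockwise)) -> East
  R (right (90° clockwise)) -> South
  U (U-turn (180°)) -> North
Final: North

Answer: Final heading: North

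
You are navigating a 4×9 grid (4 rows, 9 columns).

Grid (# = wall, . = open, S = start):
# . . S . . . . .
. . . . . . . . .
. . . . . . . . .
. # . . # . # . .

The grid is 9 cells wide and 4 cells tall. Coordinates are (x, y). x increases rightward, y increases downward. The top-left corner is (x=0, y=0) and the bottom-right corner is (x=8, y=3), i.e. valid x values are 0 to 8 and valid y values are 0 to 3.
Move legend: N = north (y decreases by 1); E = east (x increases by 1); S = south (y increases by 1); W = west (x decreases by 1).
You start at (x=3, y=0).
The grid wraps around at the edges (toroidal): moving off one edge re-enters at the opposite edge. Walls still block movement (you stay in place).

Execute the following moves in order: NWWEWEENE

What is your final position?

Start: (x=3, y=0)
  N (north): (x=3, y=0) -> (x=3, y=3)
  W (west): (x=3, y=3) -> (x=2, y=3)
  W (west): blocked, stay at (x=2, y=3)
  E (east): (x=2, y=3) -> (x=3, y=3)
  W (west): (x=3, y=3) -> (x=2, y=3)
  E (east): (x=2, y=3) -> (x=3, y=3)
  E (east): blocked, stay at (x=3, y=3)
  N (north): (x=3, y=3) -> (x=3, y=2)
  E (east): (x=3, y=2) -> (x=4, y=2)
Final: (x=4, y=2)

Answer: Final position: (x=4, y=2)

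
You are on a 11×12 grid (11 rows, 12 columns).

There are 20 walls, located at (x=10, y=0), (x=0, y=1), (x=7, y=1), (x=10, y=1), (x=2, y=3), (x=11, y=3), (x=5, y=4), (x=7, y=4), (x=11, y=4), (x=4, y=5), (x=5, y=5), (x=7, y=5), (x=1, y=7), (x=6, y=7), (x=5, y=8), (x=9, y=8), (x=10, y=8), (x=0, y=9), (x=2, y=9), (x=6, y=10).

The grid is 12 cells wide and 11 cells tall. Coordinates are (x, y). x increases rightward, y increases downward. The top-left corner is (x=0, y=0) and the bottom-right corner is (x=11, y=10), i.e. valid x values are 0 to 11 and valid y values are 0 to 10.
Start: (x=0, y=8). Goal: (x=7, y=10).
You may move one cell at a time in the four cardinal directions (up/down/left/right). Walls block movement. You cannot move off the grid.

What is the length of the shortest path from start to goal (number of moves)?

BFS from (x=0, y=8) until reaching (x=7, y=10):
  Distance 0: (x=0, y=8)
  Distance 1: (x=0, y=7), (x=1, y=8)
  Distance 2: (x=0, y=6), (x=2, y=8), (x=1, y=9)
  Distance 3: (x=0, y=5), (x=1, y=6), (x=2, y=7), (x=3, y=8), (x=1, y=10)
  Distance 4: (x=0, y=4), (x=1, y=5), (x=2, y=6), (x=3, y=7), (x=4, y=8), (x=3, y=9), (x=0, y=10), (x=2, y=10)
  Distance 5: (x=0, y=3), (x=1, y=4), (x=2, y=5), (x=3, y=6), (x=4, y=7), (x=4, y=9), (x=3, y=10)
  Distance 6: (x=0, y=2), (x=1, y=3), (x=2, y=4), (x=3, y=5), (x=4, y=6), (x=5, y=7), (x=5, y=9), (x=4, y=10)
  Distance 7: (x=1, y=2), (x=3, y=4), (x=5, y=6), (x=6, y=9), (x=5, y=10)
  Distance 8: (x=1, y=1), (x=2, y=2), (x=3, y=3), (x=4, y=4), (x=6, y=6), (x=6, y=8), (x=7, y=9)
  Distance 9: (x=1, y=0), (x=2, y=1), (x=3, y=2), (x=4, y=3), (x=6, y=5), (x=7, y=6), (x=7, y=8), (x=8, y=9), (x=7, y=10)  <- goal reached here
One shortest path (9 moves): (x=0, y=8) -> (x=1, y=8) -> (x=2, y=8) -> (x=3, y=8) -> (x=4, y=8) -> (x=4, y=9) -> (x=5, y=9) -> (x=6, y=9) -> (x=7, y=9) -> (x=7, y=10)

Answer: Shortest path length: 9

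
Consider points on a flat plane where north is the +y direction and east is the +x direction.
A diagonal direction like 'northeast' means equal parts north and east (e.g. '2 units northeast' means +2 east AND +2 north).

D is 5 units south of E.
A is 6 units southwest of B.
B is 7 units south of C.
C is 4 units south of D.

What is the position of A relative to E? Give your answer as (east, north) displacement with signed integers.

Answer: A is at (east=-6, north=-22) relative to E.

Derivation:
Place E at the origin (east=0, north=0).
  D is 5 units south of E: delta (east=+0, north=-5); D at (east=0, north=-5).
  C is 4 units south of D: delta (east=+0, north=-4); C at (east=0, north=-9).
  B is 7 units south of C: delta (east=+0, north=-7); B at (east=0, north=-16).
  A is 6 units southwest of B: delta (east=-6, north=-6); A at (east=-6, north=-22).
Therefore A relative to E: (east=-6, north=-22).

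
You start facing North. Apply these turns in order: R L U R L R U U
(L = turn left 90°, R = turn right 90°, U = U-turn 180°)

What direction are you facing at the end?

Answer: Final heading: West

Derivation:
Start: North
  R (right (90° clockwise)) -> East
  L (left (90° counter-clockwise)) -> North
  U (U-turn (180°)) -> South
  R (right (90° clockwise)) -> West
  L (left (90° counter-clockwise)) -> South
  R (right (90° clockwise)) -> West
  U (U-turn (180°)) -> East
  U (U-turn (180°)) -> West
Final: West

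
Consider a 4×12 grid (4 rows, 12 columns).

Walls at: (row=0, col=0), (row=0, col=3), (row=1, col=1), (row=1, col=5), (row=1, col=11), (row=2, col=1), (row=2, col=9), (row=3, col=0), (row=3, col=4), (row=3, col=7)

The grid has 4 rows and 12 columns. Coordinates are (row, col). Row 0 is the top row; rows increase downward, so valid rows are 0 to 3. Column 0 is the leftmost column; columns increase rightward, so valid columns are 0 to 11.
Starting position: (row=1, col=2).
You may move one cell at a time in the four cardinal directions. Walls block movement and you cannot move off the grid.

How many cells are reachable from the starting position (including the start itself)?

Answer: Reachable cells: 36

Derivation:
BFS flood-fill from (row=1, col=2):
  Distance 0: (row=1, col=2)
  Distance 1: (row=0, col=2), (row=1, col=3), (row=2, col=2)
  Distance 2: (row=0, col=1), (row=1, col=4), (row=2, col=3), (row=3, col=2)
  Distance 3: (row=0, col=4), (row=2, col=4), (row=3, col=1), (row=3, col=3)
  Distance 4: (row=0, col=5), (row=2, col=5)
  Distance 5: (row=0, col=6), (row=2, col=6), (row=3, col=5)
  Distance 6: (row=0, col=7), (row=1, col=6), (row=2, col=7), (row=3, col=6)
  Distance 7: (row=0, col=8), (row=1, col=7), (row=2, col=8)
  Distance 8: (row=0, col=9), (row=1, col=8), (row=3, col=8)
  Distance 9: (row=0, col=10), (row=1, col=9), (row=3, col=9)
  Distance 10: (row=0, col=11), (row=1, col=10), (row=3, col=10)
  Distance 11: (row=2, col=10), (row=3, col=11)
  Distance 12: (row=2, col=11)
Total reachable: 36 (grid has 38 open cells total)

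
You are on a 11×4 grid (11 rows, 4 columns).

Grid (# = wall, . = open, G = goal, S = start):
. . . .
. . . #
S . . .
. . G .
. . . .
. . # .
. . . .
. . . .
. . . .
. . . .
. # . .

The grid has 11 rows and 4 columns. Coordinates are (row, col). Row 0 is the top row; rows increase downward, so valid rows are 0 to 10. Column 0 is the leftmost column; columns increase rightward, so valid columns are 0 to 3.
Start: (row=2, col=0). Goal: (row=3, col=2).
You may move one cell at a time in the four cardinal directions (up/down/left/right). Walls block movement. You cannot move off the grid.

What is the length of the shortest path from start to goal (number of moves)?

BFS from (row=2, col=0) until reaching (row=3, col=2):
  Distance 0: (row=2, col=0)
  Distance 1: (row=1, col=0), (row=2, col=1), (row=3, col=0)
  Distance 2: (row=0, col=0), (row=1, col=1), (row=2, col=2), (row=3, col=1), (row=4, col=0)
  Distance 3: (row=0, col=1), (row=1, col=2), (row=2, col=3), (row=3, col=2), (row=4, col=1), (row=5, col=0)  <- goal reached here
One shortest path (3 moves): (row=2, col=0) -> (row=2, col=1) -> (row=2, col=2) -> (row=3, col=2)

Answer: Shortest path length: 3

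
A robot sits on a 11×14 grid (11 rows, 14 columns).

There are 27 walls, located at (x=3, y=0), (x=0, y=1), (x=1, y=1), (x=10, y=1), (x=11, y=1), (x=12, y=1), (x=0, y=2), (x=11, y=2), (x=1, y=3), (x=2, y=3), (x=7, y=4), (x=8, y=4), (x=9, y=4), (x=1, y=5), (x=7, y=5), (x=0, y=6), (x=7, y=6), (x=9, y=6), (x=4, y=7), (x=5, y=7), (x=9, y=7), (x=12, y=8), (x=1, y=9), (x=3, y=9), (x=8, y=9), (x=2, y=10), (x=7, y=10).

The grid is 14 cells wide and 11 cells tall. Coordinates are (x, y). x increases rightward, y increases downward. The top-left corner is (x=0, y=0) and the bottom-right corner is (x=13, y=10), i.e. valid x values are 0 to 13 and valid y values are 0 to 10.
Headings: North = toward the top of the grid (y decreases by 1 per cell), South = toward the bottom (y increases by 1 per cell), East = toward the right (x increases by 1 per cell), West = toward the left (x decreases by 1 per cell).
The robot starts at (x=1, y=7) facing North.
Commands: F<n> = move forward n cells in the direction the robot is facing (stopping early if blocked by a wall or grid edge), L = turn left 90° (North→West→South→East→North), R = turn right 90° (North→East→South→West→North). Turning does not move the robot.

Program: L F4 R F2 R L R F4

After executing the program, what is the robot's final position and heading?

Start: (x=1, y=7), facing North
  L: turn left, now facing West
  F4: move forward 1/4 (blocked), now at (x=0, y=7)
  R: turn right, now facing North
  F2: move forward 0/2 (blocked), now at (x=0, y=7)
  R: turn right, now facing East
  L: turn left, now facing North
  R: turn right, now facing East
  F4: move forward 3/4 (blocked), now at (x=3, y=7)
Final: (x=3, y=7), facing East

Answer: Final position: (x=3, y=7), facing East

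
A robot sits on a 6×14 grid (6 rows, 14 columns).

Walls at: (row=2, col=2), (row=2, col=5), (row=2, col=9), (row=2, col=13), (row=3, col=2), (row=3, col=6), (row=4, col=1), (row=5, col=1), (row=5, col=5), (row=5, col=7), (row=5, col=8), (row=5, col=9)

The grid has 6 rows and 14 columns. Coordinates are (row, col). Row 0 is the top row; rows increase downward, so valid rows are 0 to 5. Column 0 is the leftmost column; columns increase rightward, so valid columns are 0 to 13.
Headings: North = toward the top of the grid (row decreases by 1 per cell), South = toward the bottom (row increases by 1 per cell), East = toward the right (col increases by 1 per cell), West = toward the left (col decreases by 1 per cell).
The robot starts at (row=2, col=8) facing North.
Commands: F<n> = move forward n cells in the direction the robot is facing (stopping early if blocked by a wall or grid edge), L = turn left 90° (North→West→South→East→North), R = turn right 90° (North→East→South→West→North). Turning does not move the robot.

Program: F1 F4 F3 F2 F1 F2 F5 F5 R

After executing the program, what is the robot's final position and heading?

Answer: Final position: (row=0, col=8), facing East

Derivation:
Start: (row=2, col=8), facing North
  F1: move forward 1, now at (row=1, col=8)
  F4: move forward 1/4 (blocked), now at (row=0, col=8)
  F3: move forward 0/3 (blocked), now at (row=0, col=8)
  F2: move forward 0/2 (blocked), now at (row=0, col=8)
  F1: move forward 0/1 (blocked), now at (row=0, col=8)
  F2: move forward 0/2 (blocked), now at (row=0, col=8)
  F5: move forward 0/5 (blocked), now at (row=0, col=8)
  F5: move forward 0/5 (blocked), now at (row=0, col=8)
  R: turn right, now facing East
Final: (row=0, col=8), facing East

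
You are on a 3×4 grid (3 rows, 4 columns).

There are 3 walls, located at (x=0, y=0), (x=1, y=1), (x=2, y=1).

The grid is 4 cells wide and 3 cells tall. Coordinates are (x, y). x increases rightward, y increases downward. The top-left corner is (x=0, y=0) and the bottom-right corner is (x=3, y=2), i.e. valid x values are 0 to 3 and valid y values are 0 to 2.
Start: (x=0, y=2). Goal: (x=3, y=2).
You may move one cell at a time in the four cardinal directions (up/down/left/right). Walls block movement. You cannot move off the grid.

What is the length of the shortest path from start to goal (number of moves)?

Answer: Shortest path length: 3

Derivation:
BFS from (x=0, y=2) until reaching (x=3, y=2):
  Distance 0: (x=0, y=2)
  Distance 1: (x=0, y=1), (x=1, y=2)
  Distance 2: (x=2, y=2)
  Distance 3: (x=3, y=2)  <- goal reached here
One shortest path (3 moves): (x=0, y=2) -> (x=1, y=2) -> (x=2, y=2) -> (x=3, y=2)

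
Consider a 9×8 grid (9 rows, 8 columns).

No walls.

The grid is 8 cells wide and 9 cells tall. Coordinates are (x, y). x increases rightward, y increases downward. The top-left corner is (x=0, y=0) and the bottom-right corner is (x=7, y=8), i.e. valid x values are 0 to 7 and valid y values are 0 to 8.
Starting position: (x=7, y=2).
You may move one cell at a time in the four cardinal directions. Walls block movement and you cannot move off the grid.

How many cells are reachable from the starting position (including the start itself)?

Answer: Reachable cells: 72

Derivation:
BFS flood-fill from (x=7, y=2):
  Distance 0: (x=7, y=2)
  Distance 1: (x=7, y=1), (x=6, y=2), (x=7, y=3)
  Distance 2: (x=7, y=0), (x=6, y=1), (x=5, y=2), (x=6, y=3), (x=7, y=4)
  Distance 3: (x=6, y=0), (x=5, y=1), (x=4, y=2), (x=5, y=3), (x=6, y=4), (x=7, y=5)
  Distance 4: (x=5, y=0), (x=4, y=1), (x=3, y=2), (x=4, y=3), (x=5, y=4), (x=6, y=5), (x=7, y=6)
  Distance 5: (x=4, y=0), (x=3, y=1), (x=2, y=2), (x=3, y=3), (x=4, y=4), (x=5, y=5), (x=6, y=6), (x=7, y=7)
  Distance 6: (x=3, y=0), (x=2, y=1), (x=1, y=2), (x=2, y=3), (x=3, y=4), (x=4, y=5), (x=5, y=6), (x=6, y=7), (x=7, y=8)
  Distance 7: (x=2, y=0), (x=1, y=1), (x=0, y=2), (x=1, y=3), (x=2, y=4), (x=3, y=5), (x=4, y=6), (x=5, y=7), (x=6, y=8)
  Distance 8: (x=1, y=0), (x=0, y=1), (x=0, y=3), (x=1, y=4), (x=2, y=5), (x=3, y=6), (x=4, y=7), (x=5, y=8)
  Distance 9: (x=0, y=0), (x=0, y=4), (x=1, y=5), (x=2, y=6), (x=3, y=7), (x=4, y=8)
  Distance 10: (x=0, y=5), (x=1, y=6), (x=2, y=7), (x=3, y=8)
  Distance 11: (x=0, y=6), (x=1, y=7), (x=2, y=8)
  Distance 12: (x=0, y=7), (x=1, y=8)
  Distance 13: (x=0, y=8)
Total reachable: 72 (grid has 72 open cells total)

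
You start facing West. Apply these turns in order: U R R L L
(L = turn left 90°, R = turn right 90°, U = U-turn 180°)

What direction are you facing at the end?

Start: West
  U (U-turn (180°)) -> East
  R (right (90° clockwise)) -> South
  R (right (90° clockwise)) -> West
  L (left (90° counter-clockwise)) -> South
  L (left (90° counter-clockwise)) -> East
Final: East

Answer: Final heading: East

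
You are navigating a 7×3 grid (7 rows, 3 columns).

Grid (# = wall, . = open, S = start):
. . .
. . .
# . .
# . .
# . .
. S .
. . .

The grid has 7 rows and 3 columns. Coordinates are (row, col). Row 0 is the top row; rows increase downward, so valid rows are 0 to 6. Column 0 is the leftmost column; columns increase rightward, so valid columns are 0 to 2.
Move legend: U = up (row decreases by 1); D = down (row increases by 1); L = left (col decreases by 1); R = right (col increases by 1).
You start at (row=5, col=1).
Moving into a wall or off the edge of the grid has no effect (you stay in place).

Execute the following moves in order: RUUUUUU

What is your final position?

Answer: Final position: (row=0, col=2)

Derivation:
Start: (row=5, col=1)
  R (right): (row=5, col=1) -> (row=5, col=2)
  U (up): (row=5, col=2) -> (row=4, col=2)
  U (up): (row=4, col=2) -> (row=3, col=2)
  U (up): (row=3, col=2) -> (row=2, col=2)
  U (up): (row=2, col=2) -> (row=1, col=2)
  U (up): (row=1, col=2) -> (row=0, col=2)
  U (up): blocked, stay at (row=0, col=2)
Final: (row=0, col=2)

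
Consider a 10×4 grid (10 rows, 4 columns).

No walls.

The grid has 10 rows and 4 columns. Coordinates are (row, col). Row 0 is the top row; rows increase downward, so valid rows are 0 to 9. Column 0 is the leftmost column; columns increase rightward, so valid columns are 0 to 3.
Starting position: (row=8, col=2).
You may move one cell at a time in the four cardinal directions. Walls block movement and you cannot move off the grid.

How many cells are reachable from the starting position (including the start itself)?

BFS flood-fill from (row=8, col=2):
  Distance 0: (row=8, col=2)
  Distance 1: (row=7, col=2), (row=8, col=1), (row=8, col=3), (row=9, col=2)
  Distance 2: (row=6, col=2), (row=7, col=1), (row=7, col=3), (row=8, col=0), (row=9, col=1), (row=9, col=3)
  Distance 3: (row=5, col=2), (row=6, col=1), (row=6, col=3), (row=7, col=0), (row=9, col=0)
  Distance 4: (row=4, col=2), (row=5, col=1), (row=5, col=3), (row=6, col=0)
  Distance 5: (row=3, col=2), (row=4, col=1), (row=4, col=3), (row=5, col=0)
  Distance 6: (row=2, col=2), (row=3, col=1), (row=3, col=3), (row=4, col=0)
  Distance 7: (row=1, col=2), (row=2, col=1), (row=2, col=3), (row=3, col=0)
  Distance 8: (row=0, col=2), (row=1, col=1), (row=1, col=3), (row=2, col=0)
  Distance 9: (row=0, col=1), (row=0, col=3), (row=1, col=0)
  Distance 10: (row=0, col=0)
Total reachable: 40 (grid has 40 open cells total)

Answer: Reachable cells: 40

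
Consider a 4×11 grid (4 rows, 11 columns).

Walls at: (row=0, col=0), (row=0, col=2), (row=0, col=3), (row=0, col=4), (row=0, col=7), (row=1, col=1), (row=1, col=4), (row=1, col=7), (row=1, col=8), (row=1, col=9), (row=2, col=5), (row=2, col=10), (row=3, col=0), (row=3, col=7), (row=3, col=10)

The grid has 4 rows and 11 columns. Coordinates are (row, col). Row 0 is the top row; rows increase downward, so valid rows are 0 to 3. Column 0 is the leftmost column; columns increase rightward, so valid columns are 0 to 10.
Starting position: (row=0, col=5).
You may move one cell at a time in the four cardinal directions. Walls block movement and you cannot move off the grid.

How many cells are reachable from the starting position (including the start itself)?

BFS flood-fill from (row=0, col=5):
  Distance 0: (row=0, col=5)
  Distance 1: (row=0, col=6), (row=1, col=5)
  Distance 2: (row=1, col=6)
  Distance 3: (row=2, col=6)
  Distance 4: (row=2, col=7), (row=3, col=6)
  Distance 5: (row=2, col=8), (row=3, col=5)
  Distance 6: (row=2, col=9), (row=3, col=4), (row=3, col=8)
  Distance 7: (row=2, col=4), (row=3, col=3), (row=3, col=9)
  Distance 8: (row=2, col=3), (row=3, col=2)
  Distance 9: (row=1, col=3), (row=2, col=2), (row=3, col=1)
  Distance 10: (row=1, col=2), (row=2, col=1)
  Distance 11: (row=2, col=0)
  Distance 12: (row=1, col=0)
Total reachable: 24 (grid has 29 open cells total)

Answer: Reachable cells: 24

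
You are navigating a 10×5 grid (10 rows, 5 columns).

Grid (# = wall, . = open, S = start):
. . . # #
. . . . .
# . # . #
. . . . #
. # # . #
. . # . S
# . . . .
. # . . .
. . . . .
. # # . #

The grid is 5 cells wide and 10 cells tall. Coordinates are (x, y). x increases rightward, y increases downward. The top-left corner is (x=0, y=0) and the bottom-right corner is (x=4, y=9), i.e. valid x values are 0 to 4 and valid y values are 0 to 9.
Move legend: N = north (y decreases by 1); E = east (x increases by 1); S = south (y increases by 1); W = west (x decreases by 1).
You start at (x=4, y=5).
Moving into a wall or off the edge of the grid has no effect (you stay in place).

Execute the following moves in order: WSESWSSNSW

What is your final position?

Answer: Final position: (x=3, y=9)

Derivation:
Start: (x=4, y=5)
  W (west): (x=4, y=5) -> (x=3, y=5)
  S (south): (x=3, y=5) -> (x=3, y=6)
  E (east): (x=3, y=6) -> (x=4, y=6)
  S (south): (x=4, y=6) -> (x=4, y=7)
  W (west): (x=4, y=7) -> (x=3, y=7)
  S (south): (x=3, y=7) -> (x=3, y=8)
  S (south): (x=3, y=8) -> (x=3, y=9)
  N (north): (x=3, y=9) -> (x=3, y=8)
  S (south): (x=3, y=8) -> (x=3, y=9)
  W (west): blocked, stay at (x=3, y=9)
Final: (x=3, y=9)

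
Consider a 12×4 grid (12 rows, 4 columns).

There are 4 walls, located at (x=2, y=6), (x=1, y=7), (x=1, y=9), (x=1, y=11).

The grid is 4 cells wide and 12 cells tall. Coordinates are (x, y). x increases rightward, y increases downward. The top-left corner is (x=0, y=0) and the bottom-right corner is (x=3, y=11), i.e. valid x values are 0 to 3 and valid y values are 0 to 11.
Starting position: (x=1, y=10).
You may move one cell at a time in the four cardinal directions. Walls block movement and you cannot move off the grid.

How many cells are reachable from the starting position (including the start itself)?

Answer: Reachable cells: 44

Derivation:
BFS flood-fill from (x=1, y=10):
  Distance 0: (x=1, y=10)
  Distance 1: (x=0, y=10), (x=2, y=10)
  Distance 2: (x=0, y=9), (x=2, y=9), (x=3, y=10), (x=0, y=11), (x=2, y=11)
  Distance 3: (x=0, y=8), (x=2, y=8), (x=3, y=9), (x=3, y=11)
  Distance 4: (x=0, y=7), (x=2, y=7), (x=1, y=8), (x=3, y=8)
  Distance 5: (x=0, y=6), (x=3, y=7)
  Distance 6: (x=0, y=5), (x=1, y=6), (x=3, y=6)
  Distance 7: (x=0, y=4), (x=1, y=5), (x=3, y=5)
  Distance 8: (x=0, y=3), (x=1, y=4), (x=3, y=4), (x=2, y=5)
  Distance 9: (x=0, y=2), (x=1, y=3), (x=3, y=3), (x=2, y=4)
  Distance 10: (x=0, y=1), (x=1, y=2), (x=3, y=2), (x=2, y=3)
  Distance 11: (x=0, y=0), (x=1, y=1), (x=3, y=1), (x=2, y=2)
  Distance 12: (x=1, y=0), (x=3, y=0), (x=2, y=1)
  Distance 13: (x=2, y=0)
Total reachable: 44 (grid has 44 open cells total)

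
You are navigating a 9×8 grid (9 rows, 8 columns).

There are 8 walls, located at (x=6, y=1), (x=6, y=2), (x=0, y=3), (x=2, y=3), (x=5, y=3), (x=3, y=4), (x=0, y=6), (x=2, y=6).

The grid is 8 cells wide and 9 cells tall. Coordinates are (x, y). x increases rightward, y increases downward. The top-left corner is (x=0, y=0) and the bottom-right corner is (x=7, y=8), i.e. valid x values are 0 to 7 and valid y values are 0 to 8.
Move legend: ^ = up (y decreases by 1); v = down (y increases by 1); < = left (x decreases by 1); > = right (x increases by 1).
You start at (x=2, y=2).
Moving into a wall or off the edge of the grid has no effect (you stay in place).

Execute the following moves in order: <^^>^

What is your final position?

Start: (x=2, y=2)
  < (left): (x=2, y=2) -> (x=1, y=2)
  ^ (up): (x=1, y=2) -> (x=1, y=1)
  ^ (up): (x=1, y=1) -> (x=1, y=0)
  > (right): (x=1, y=0) -> (x=2, y=0)
  ^ (up): blocked, stay at (x=2, y=0)
Final: (x=2, y=0)

Answer: Final position: (x=2, y=0)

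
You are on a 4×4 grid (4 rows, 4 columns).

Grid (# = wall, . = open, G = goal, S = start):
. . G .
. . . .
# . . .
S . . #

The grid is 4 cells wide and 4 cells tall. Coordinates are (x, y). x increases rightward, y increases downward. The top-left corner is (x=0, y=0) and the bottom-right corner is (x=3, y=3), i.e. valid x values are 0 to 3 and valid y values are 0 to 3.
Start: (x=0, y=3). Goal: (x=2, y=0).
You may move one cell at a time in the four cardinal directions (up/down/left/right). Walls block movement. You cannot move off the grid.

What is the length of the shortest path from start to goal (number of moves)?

Answer: Shortest path length: 5

Derivation:
BFS from (x=0, y=3) until reaching (x=2, y=0):
  Distance 0: (x=0, y=3)
  Distance 1: (x=1, y=3)
  Distance 2: (x=1, y=2), (x=2, y=3)
  Distance 3: (x=1, y=1), (x=2, y=2)
  Distance 4: (x=1, y=0), (x=0, y=1), (x=2, y=1), (x=3, y=2)
  Distance 5: (x=0, y=0), (x=2, y=0), (x=3, y=1)  <- goal reached here
One shortest path (5 moves): (x=0, y=3) -> (x=1, y=3) -> (x=2, y=3) -> (x=2, y=2) -> (x=2, y=1) -> (x=2, y=0)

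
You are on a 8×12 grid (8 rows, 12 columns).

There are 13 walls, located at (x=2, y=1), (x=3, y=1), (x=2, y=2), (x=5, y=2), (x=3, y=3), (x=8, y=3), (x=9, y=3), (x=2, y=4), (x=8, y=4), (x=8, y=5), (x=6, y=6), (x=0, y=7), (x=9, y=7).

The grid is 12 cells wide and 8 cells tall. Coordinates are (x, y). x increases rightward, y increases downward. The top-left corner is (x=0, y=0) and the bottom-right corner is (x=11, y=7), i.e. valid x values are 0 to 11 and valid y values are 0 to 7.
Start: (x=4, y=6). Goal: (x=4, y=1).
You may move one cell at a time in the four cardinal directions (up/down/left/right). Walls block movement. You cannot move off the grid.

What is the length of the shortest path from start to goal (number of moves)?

BFS from (x=4, y=6) until reaching (x=4, y=1):
  Distance 0: (x=4, y=6)
  Distance 1: (x=4, y=5), (x=3, y=6), (x=5, y=6), (x=4, y=7)
  Distance 2: (x=4, y=4), (x=3, y=5), (x=5, y=5), (x=2, y=6), (x=3, y=7), (x=5, y=7)
  Distance 3: (x=4, y=3), (x=3, y=4), (x=5, y=4), (x=2, y=5), (x=6, y=5), (x=1, y=6), (x=2, y=7), (x=6, y=7)
  Distance 4: (x=4, y=2), (x=5, y=3), (x=6, y=4), (x=1, y=5), (x=7, y=5), (x=0, y=6), (x=1, y=7), (x=7, y=7)
  Distance 5: (x=4, y=1), (x=3, y=2), (x=6, y=3), (x=1, y=4), (x=7, y=4), (x=0, y=5), (x=7, y=6), (x=8, y=7)  <- goal reached here
One shortest path (5 moves): (x=4, y=6) -> (x=4, y=5) -> (x=4, y=4) -> (x=4, y=3) -> (x=4, y=2) -> (x=4, y=1)

Answer: Shortest path length: 5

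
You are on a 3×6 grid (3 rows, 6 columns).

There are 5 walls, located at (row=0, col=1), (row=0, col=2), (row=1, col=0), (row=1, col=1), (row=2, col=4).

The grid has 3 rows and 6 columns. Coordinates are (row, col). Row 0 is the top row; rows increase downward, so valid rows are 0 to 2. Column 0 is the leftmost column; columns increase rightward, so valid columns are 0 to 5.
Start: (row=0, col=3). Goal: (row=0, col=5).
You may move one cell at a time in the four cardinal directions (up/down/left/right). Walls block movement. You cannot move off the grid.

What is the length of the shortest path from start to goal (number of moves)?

Answer: Shortest path length: 2

Derivation:
BFS from (row=0, col=3) until reaching (row=0, col=5):
  Distance 0: (row=0, col=3)
  Distance 1: (row=0, col=4), (row=1, col=3)
  Distance 2: (row=0, col=5), (row=1, col=2), (row=1, col=4), (row=2, col=3)  <- goal reached here
One shortest path (2 moves): (row=0, col=3) -> (row=0, col=4) -> (row=0, col=5)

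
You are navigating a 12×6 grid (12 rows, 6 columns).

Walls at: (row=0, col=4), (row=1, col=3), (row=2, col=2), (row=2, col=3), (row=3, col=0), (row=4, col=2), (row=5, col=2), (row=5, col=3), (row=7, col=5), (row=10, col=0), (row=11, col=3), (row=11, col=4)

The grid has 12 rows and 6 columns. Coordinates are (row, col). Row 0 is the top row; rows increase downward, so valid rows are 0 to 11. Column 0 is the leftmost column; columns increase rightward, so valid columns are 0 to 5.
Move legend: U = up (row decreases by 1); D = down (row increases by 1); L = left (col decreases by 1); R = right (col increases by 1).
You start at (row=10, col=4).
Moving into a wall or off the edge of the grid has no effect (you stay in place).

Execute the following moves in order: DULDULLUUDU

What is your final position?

Start: (row=10, col=4)
  D (down): blocked, stay at (row=10, col=4)
  U (up): (row=10, col=4) -> (row=9, col=4)
  L (left): (row=9, col=4) -> (row=9, col=3)
  D (down): (row=9, col=3) -> (row=10, col=3)
  U (up): (row=10, col=3) -> (row=9, col=3)
  L (left): (row=9, col=3) -> (row=9, col=2)
  L (left): (row=9, col=2) -> (row=9, col=1)
  U (up): (row=9, col=1) -> (row=8, col=1)
  U (up): (row=8, col=1) -> (row=7, col=1)
  D (down): (row=7, col=1) -> (row=8, col=1)
  U (up): (row=8, col=1) -> (row=7, col=1)
Final: (row=7, col=1)

Answer: Final position: (row=7, col=1)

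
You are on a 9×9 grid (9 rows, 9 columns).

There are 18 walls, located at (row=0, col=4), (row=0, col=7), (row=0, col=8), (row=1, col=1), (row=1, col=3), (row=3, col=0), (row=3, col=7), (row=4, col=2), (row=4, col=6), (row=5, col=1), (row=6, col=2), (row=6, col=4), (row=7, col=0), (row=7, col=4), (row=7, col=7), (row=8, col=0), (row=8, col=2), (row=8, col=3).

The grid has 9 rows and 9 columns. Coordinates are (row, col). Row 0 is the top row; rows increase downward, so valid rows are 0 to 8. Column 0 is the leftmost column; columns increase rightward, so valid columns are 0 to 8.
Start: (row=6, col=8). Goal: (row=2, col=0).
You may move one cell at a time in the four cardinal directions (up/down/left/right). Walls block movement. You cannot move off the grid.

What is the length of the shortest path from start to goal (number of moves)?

BFS from (row=6, col=8) until reaching (row=2, col=0):
  Distance 0: (row=6, col=8)
  Distance 1: (row=5, col=8), (row=6, col=7), (row=7, col=8)
  Distance 2: (row=4, col=8), (row=5, col=7), (row=6, col=6), (row=8, col=8)
  Distance 3: (row=3, col=8), (row=4, col=7), (row=5, col=6), (row=6, col=5), (row=7, col=6), (row=8, col=7)
  Distance 4: (row=2, col=8), (row=5, col=5), (row=7, col=5), (row=8, col=6)
  Distance 5: (row=1, col=8), (row=2, col=7), (row=4, col=5), (row=5, col=4), (row=8, col=5)
  Distance 6: (row=1, col=7), (row=2, col=6), (row=3, col=5), (row=4, col=4), (row=5, col=3), (row=8, col=4)
  Distance 7: (row=1, col=6), (row=2, col=5), (row=3, col=4), (row=3, col=6), (row=4, col=3), (row=5, col=2), (row=6, col=3)
  Distance 8: (row=0, col=6), (row=1, col=5), (row=2, col=4), (row=3, col=3), (row=7, col=3)
  Distance 9: (row=0, col=5), (row=1, col=4), (row=2, col=3), (row=3, col=2), (row=7, col=2)
  Distance 10: (row=2, col=2), (row=3, col=1), (row=7, col=1)
  Distance 11: (row=1, col=2), (row=2, col=1), (row=4, col=1), (row=6, col=1), (row=8, col=1)
  Distance 12: (row=0, col=2), (row=2, col=0), (row=4, col=0), (row=6, col=0)  <- goal reached here
One shortest path (12 moves): (row=6, col=8) -> (row=6, col=7) -> (row=6, col=6) -> (row=6, col=5) -> (row=5, col=5) -> (row=5, col=4) -> (row=5, col=3) -> (row=4, col=3) -> (row=3, col=3) -> (row=3, col=2) -> (row=3, col=1) -> (row=2, col=1) -> (row=2, col=0)

Answer: Shortest path length: 12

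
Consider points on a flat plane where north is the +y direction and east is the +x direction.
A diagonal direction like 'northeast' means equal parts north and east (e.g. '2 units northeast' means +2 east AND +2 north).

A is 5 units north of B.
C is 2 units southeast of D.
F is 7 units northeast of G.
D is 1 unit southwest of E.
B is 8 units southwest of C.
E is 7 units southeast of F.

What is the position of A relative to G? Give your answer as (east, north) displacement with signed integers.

Place G at the origin (east=0, north=0).
  F is 7 units northeast of G: delta (east=+7, north=+7); F at (east=7, north=7).
  E is 7 units southeast of F: delta (east=+7, north=-7); E at (east=14, north=0).
  D is 1 unit southwest of E: delta (east=-1, north=-1); D at (east=13, north=-1).
  C is 2 units southeast of D: delta (east=+2, north=-2); C at (east=15, north=-3).
  B is 8 units southwest of C: delta (east=-8, north=-8); B at (east=7, north=-11).
  A is 5 units north of B: delta (east=+0, north=+5); A at (east=7, north=-6).
Therefore A relative to G: (east=7, north=-6).

Answer: A is at (east=7, north=-6) relative to G.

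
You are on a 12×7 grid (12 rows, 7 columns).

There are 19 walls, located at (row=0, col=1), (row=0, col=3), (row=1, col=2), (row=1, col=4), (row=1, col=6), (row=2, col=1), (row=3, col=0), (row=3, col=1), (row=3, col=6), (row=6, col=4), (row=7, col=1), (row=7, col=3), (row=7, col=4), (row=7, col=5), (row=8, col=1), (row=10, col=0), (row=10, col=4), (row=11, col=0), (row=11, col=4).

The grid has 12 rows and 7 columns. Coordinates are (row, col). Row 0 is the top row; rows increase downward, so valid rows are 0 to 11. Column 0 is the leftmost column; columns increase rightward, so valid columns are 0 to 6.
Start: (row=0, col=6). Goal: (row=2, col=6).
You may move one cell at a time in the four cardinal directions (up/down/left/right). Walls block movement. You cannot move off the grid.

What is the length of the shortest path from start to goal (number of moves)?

Answer: Shortest path length: 4

Derivation:
BFS from (row=0, col=6) until reaching (row=2, col=6):
  Distance 0: (row=0, col=6)
  Distance 1: (row=0, col=5)
  Distance 2: (row=0, col=4), (row=1, col=5)
  Distance 3: (row=2, col=5)
  Distance 4: (row=2, col=4), (row=2, col=6), (row=3, col=5)  <- goal reached here
One shortest path (4 moves): (row=0, col=6) -> (row=0, col=5) -> (row=1, col=5) -> (row=2, col=5) -> (row=2, col=6)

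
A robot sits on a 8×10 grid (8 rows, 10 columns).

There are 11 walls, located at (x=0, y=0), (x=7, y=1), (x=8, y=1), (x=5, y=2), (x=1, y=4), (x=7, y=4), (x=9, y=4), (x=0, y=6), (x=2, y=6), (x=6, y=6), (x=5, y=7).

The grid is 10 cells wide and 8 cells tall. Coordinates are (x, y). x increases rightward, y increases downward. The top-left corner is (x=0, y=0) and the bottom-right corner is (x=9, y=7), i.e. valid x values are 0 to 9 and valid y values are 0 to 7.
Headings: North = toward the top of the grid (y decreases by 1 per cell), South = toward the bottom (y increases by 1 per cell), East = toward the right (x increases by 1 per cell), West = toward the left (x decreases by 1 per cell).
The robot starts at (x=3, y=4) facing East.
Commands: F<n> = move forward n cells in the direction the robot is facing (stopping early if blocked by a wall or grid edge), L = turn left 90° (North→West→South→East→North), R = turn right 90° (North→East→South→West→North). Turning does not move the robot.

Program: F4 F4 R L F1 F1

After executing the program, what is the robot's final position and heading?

Answer: Final position: (x=6, y=4), facing East

Derivation:
Start: (x=3, y=4), facing East
  F4: move forward 3/4 (blocked), now at (x=6, y=4)
  F4: move forward 0/4 (blocked), now at (x=6, y=4)
  R: turn right, now facing South
  L: turn left, now facing East
  F1: move forward 0/1 (blocked), now at (x=6, y=4)
  F1: move forward 0/1 (blocked), now at (x=6, y=4)
Final: (x=6, y=4), facing East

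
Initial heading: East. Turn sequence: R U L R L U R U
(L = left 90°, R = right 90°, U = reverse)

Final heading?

Start: East
  R (right (90° clockwise)) -> South
  U (U-turn (180°)) -> North
  L (left (90° counter-clockwise)) -> West
  R (right (90° clockwise)) -> North
  L (left (90° counter-clockwise)) -> West
  U (U-turn (180°)) -> East
  R (right (90° clockwise)) -> South
  U (U-turn (180°)) -> North
Final: North

Answer: Final heading: North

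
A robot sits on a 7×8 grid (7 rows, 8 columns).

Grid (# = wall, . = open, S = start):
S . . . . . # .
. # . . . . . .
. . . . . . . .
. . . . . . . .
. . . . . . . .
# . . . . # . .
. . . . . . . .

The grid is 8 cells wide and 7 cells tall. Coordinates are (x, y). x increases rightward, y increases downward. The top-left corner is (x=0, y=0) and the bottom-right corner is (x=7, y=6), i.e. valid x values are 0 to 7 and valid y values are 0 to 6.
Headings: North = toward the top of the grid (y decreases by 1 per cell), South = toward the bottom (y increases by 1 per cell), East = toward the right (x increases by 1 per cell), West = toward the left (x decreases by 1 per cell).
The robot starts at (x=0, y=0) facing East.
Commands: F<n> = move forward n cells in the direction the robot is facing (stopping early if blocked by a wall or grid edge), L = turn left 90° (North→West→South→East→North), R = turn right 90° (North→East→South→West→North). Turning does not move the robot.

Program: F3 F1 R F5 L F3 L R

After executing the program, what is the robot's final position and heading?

Start: (x=0, y=0), facing East
  F3: move forward 3, now at (x=3, y=0)
  F1: move forward 1, now at (x=4, y=0)
  R: turn right, now facing South
  F5: move forward 5, now at (x=4, y=5)
  L: turn left, now facing East
  F3: move forward 0/3 (blocked), now at (x=4, y=5)
  L: turn left, now facing North
  R: turn right, now facing East
Final: (x=4, y=5), facing East

Answer: Final position: (x=4, y=5), facing East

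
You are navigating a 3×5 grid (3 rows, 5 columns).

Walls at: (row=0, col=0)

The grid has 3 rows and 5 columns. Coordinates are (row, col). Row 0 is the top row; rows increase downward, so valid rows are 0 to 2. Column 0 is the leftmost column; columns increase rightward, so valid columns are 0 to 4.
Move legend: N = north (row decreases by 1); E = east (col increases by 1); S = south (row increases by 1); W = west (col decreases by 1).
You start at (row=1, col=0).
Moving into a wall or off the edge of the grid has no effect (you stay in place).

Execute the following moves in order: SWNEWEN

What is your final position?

Start: (row=1, col=0)
  S (south): (row=1, col=0) -> (row=2, col=0)
  W (west): blocked, stay at (row=2, col=0)
  N (north): (row=2, col=0) -> (row=1, col=0)
  E (east): (row=1, col=0) -> (row=1, col=1)
  W (west): (row=1, col=1) -> (row=1, col=0)
  E (east): (row=1, col=0) -> (row=1, col=1)
  N (north): (row=1, col=1) -> (row=0, col=1)
Final: (row=0, col=1)

Answer: Final position: (row=0, col=1)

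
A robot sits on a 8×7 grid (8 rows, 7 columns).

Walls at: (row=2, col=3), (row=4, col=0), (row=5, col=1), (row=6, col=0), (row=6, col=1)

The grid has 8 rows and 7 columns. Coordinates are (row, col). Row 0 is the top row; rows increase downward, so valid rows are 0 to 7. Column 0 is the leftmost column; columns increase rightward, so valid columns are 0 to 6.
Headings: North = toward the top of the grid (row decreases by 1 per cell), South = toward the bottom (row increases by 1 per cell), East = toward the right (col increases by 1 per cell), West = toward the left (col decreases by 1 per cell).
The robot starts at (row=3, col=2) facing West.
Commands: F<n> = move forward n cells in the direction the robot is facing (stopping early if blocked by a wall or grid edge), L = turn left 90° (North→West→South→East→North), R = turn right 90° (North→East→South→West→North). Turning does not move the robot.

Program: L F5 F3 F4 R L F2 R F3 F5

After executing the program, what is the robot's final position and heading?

Answer: Final position: (row=7, col=0), facing West

Derivation:
Start: (row=3, col=2), facing West
  L: turn left, now facing South
  F5: move forward 4/5 (blocked), now at (row=7, col=2)
  F3: move forward 0/3 (blocked), now at (row=7, col=2)
  F4: move forward 0/4 (blocked), now at (row=7, col=2)
  R: turn right, now facing West
  L: turn left, now facing South
  F2: move forward 0/2 (blocked), now at (row=7, col=2)
  R: turn right, now facing West
  F3: move forward 2/3 (blocked), now at (row=7, col=0)
  F5: move forward 0/5 (blocked), now at (row=7, col=0)
Final: (row=7, col=0), facing West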